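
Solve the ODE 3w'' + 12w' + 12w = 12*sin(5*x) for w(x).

w = -84*sin(5*x)/841 - 80*cos(5*x)/841 + C1*exp(-2*x) + C2*x*exp(-2*x)

Divide through by 3: w'' + 4w' + 4w = 4*sin(5*x).
Characteristic equation r² + 4r + 4 = 0 has discriminant (4)² - 4·(4) = 0, so r = -2 is a repeated root.
Hence w_h = (C1 + C2*x)*exp(-2*x).
Try w_p = A*cos(5*x) + B*sin(5*x). Substituting and equating the coefficients of cos(5x) and sin(5x) gives A = -80/841, B = -84/841, so w_p = -84*sin(5*x)/841 - 80*cos(5*x)/841.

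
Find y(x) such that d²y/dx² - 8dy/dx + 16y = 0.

Characteristic equation r² - 8r + 16 = 0 has discriminant (-8)² - 4·(16) = 0, so r = 4 is a repeated root.
Hence y_h = (C1 + C2*x)*exp(4*x).

y = C1*exp(4*x) + C2*x*exp(4*x)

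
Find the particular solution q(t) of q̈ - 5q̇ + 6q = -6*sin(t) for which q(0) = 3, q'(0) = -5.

q = -58*exp(3*t)/5 - 3*cos(t)/5 - 3*sin(t)/5 + 76*exp(2*t)/5

Characteristic equation r² - 5r + 6 = 0 factors as (r - 3)(r - 2) = 0, so r = 3, 2.
Hence q_h = C1*exp(3*t) + C2*exp(2*t).
Try q_p = A*cos(t) + B*sin(t). Substituting and equating the coefficients of cos(t) and sin(t) gives A = -3/5, B = -3/5, so q_p = -3*cos(t)/5 - 3*sin(t)/5.
General solution: q = -3*cos(t)/5 - 3*sin(t)/5 + C1*exp(3*t) + C2*exp(2*t).
Apply the initial conditions: q(0) = -3/5 + C1 + C2 = 3 and q'(0) = -3/5 + 2*C2 + 3*C1 = -5. Solving gives C1 = -58/5, C2 = 76/5.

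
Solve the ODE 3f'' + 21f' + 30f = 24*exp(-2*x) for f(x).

Divide through by 3: f'' + 7f' + 10f = 8*exp(-2*x).
Characteristic equation r² + 7r + 10 = 0 factors as (r + 2)(r + 5) = 0, so r = -2, -5.
Hence f_h = C1*exp(-2*x) + C2*exp(-5*x).
Since exp(-2*x) solves the homogeneous equation (r = -2 is a root of multiplicity 1), multiply the trial by x. Try f_p = A*x*exp(-2*x). Substituting into the equation and dividing by exp(-2*x) gives A = 8/3, so f_p = 8*x*exp(-2*x)/3.

f = C1*exp(-2*x) + C2*exp(-5*x) + 8*x*exp(-2*x)/3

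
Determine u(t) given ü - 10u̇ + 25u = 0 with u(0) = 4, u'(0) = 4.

Characteristic equation r² - 10r + 25 = 0 has discriminant (-10)² - 4·(25) = 0, so r = 5 is a repeated root.
Hence u_h = (C1 + C2*t)*exp(5*t).
Apply the initial conditions: u(0) = C1 = 4 and u'(0) = C2 + 5*C1 = 4. Solving gives C1 = 4, C2 = -16.

u = 4*exp(5*t) - 16*t*exp(5*t)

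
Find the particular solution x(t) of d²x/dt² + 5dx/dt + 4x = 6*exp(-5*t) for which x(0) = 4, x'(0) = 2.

Characteristic equation r² + 5r + 4 = 0 factors as (r + 4)(r + 1) = 0, so r = -4, -1.
Hence x_h = C1*exp(-4*t) + C2*exp(-t).
Try x_p = A*exp(-5*t). Substituting into the equation and dividing by exp(-5*t) gives A = 3/2, so x_p = 3*exp(-5*t)/2.
General solution: x = 3*exp(-5*t)/2 + C1*exp(-4*t) + C2*exp(-t).
Apply the initial conditions: x(0) = 3/2 + C1 + C2 = 4 and x'(0) = -15/2 - C2 - 4*C1 = 2. Solving gives C1 = -4, C2 = 13/2.

x = -4*exp(-4*t) + 3*exp(-5*t)/2 + 13*exp(-t)/2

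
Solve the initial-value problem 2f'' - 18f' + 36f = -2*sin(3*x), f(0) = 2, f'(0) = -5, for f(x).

f = -166*exp(6*x)/45 - cos(3*x)/30 - sin(3*x)/90 + 103*exp(3*x)/18

Divide through by 2: f'' - 9f' + 18f = -sin(3*x).
Characteristic equation r² - 9r + 18 = 0 factors as (r - 6)(r - 3) = 0, so r = 6, 3.
Hence f_h = C1*exp(6*x) + C2*exp(3*x).
Try f_p = A*cos(3*x) + B*sin(3*x). Substituting and equating the coefficients of cos(3x) and sin(3x) gives A = -1/30, B = -1/90, so f_p = -cos(3*x)/30 - sin(3*x)/90.
General solution: f = -cos(3*x)/30 - sin(3*x)/90 + C1*exp(6*x) + C2*exp(3*x).
Apply the initial conditions: f(0) = -1/30 + C1 + C2 = 2 and f'(0) = -1/30 + 3*C2 + 6*C1 = -5. Solving gives C1 = -166/45, C2 = 103/18.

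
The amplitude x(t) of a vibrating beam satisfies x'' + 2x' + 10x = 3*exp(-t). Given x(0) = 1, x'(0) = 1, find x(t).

Characteristic equation r² + 2r + 10 = 0 has discriminant (2)² - 4·(10) = -36 < 0, so r = -1 ± 3i.
Hence x_h = C1*cos(3*t)*exp(-t) + C2*exp(-t)*sin(3*t).
Try x_p = A*exp(-t). Substituting into the equation and dividing by exp(-t) gives A = 1/3, so x_p = exp(-t)/3.
General solution: x = exp(-t)/3 + C1*cos(3*t)*exp(-t) + C2*exp(-t)*sin(3*t).
Apply the initial conditions: x(0) = 1/3 + C1 = 1 and x'(0) = -1/3 - C1 + 3*C2 = 1. Solving gives C1 = 2/3, C2 = 2/3.

x = exp(-t)/3 + 2*cos(3*t)*exp(-t)/3 + 2*exp(-t)*sin(3*t)/3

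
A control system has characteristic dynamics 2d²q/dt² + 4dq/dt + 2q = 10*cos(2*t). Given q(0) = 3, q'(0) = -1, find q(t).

Divide through by 2: q'' + 2q' + q = 5*cos(2*t).
Characteristic equation r² + 2r + 1 = 0 has discriminant (2)² - 4·(1) = 0, so r = -1 is a repeated root.
Hence q_h = (C1 + C2*t)*exp(-t).
Try q_p = A*cos(2*t) + B*sin(2*t). Substituting and equating the coefficients of cos(2t) and sin(2t) gives A = -3/5, B = 4/5, so q_p = -3*cos(2*t)/5 + 4*sin(2*t)/5.
General solution: q = -3*cos(2*t)/5 + 4*sin(2*t)/5 + C1*exp(-t) + C2*t*exp(-t).
Apply the initial conditions: q(0) = -3/5 + C1 = 3 and q'(0) = 8/5 + C2 - C1 = -1. Solving gives C1 = 18/5, C2 = 1.

q = -3*cos(2*t)/5 + 4*sin(2*t)/5 + 18*exp(-t)/5 + t*exp(-t)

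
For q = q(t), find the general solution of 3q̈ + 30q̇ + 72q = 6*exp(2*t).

q = exp(2*t)/24 + C1*exp(-4*t) + C2*exp(-6*t)

Divide through by 3: q'' + 10q' + 24q = 2*exp(2*t).
Characteristic equation r² + 10r + 24 = 0 factors as (r + 4)(r + 6) = 0, so r = -4, -6.
Hence q_h = C1*exp(-4*t) + C2*exp(-6*t).
Try q_p = A*exp(2*t). Substituting into the equation and dividing by exp(2*t) gives A = 1/24, so q_p = exp(2*t)/24.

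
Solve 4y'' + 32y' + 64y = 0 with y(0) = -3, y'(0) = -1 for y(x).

y = -3*exp(-4*x) - 13*x*exp(-4*x)

Divide through by 4: y'' + 8y' + 16y = 0.
Characteristic equation r² + 8r + 16 = 0 has discriminant (8)² - 4·(16) = 0, so r = -4 is a repeated root.
Hence y_h = (C1 + C2*x)*exp(-4*x).
Apply the initial conditions: y(0) = C1 = -3 and y'(0) = C2 - 4*C1 = -1. Solving gives C1 = -3, C2 = -13.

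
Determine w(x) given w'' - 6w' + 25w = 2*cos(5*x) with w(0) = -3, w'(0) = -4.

Characteristic equation r² - 6r + 25 = 0 has discriminant (-6)² - 4·(25) = -64 < 0, so r = 3 ± 4i.
Hence w_h = C1*cos(4*x)*exp(3*x) + C2*exp(3*x)*sin(4*x).
Try w_p = A*cos(5*x) + B*sin(5*x). Substituting and equating the coefficients of cos(5x) and sin(5x) gives A = 0, B = -1/15, so w_p = -sin(5*x)/15.
General solution: w = -sin(5*x)/15 + C1*cos(4*x)*exp(3*x) + C2*exp(3*x)*sin(4*x).
Apply the initial conditions: w(0) = C1 = -3 and w'(0) = -1/3 + 3*C1 + 4*C2 = -4. Solving gives C1 = -3, C2 = 4/3.

w = -sin(5*x)/15 - 3*cos(4*x)*exp(3*x) + 4*exp(3*x)*sin(4*x)/3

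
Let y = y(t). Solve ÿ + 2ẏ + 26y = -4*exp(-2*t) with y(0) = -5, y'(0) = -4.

Characteristic equation r² + 2r + 26 = 0 has discriminant (2)² - 4·(26) = -100 < 0, so r = -1 ± 5i.
Hence y_h = C1*cos(5*t)*exp(-t) + C2*exp(-t)*sin(5*t).
Try y_p = A*exp(-2*t). Substituting into the equation and dividing by exp(-2*t) gives A = -2/13, so y_p = -2*exp(-2*t)/13.
General solution: y = -2*exp(-2*t)/13 + C1*cos(5*t)*exp(-t) + C2*exp(-t)*sin(5*t).
Apply the initial conditions: y(0) = -2/13 + C1 = -5 and y'(0) = 4/13 - C1 + 5*C2 = -4. Solving gives C1 = -63/13, C2 = -119/65.

y = -2*exp(-2*t)/13 - 119*exp(-t)*sin(5*t)/65 - 63*cos(5*t)*exp(-t)/13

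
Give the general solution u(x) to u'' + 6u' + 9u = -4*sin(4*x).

Characteristic equation r² + 6r + 9 = 0 has discriminant (6)² - 4·(9) = 0, so r = -3 is a repeated root.
Hence u_h = (C1 + C2*x)*exp(-3*x).
Try u_p = A*cos(4*x) + B*sin(4*x). Substituting and equating the coefficients of cos(4x) and sin(4x) gives A = 96/625, B = 28/625, so u_p = 28*sin(4*x)/625 + 96*cos(4*x)/625.

u = 28*sin(4*x)/625 + 96*cos(4*x)/625 + C1*exp(-3*x) + C2*x*exp(-3*x)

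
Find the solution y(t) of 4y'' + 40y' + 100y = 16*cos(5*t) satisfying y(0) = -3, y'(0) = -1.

Divide through by 4: y'' + 10y' + 25y = 4*cos(5*t).
Characteristic equation r² + 10r + 25 = 0 has discriminant (10)² - 4·(25) = 0, so r = -5 is a repeated root.
Hence y_h = (C1 + C2*t)*exp(-5*t).
Try y_p = A*cos(5*t) + B*sin(5*t). Substituting and equating the coefficients of cos(5t) and sin(5t) gives A = 0, B = 2/25, so y_p = 2*sin(5*t)/25.
General solution: y = 2*sin(5*t)/25 + C1*exp(-5*t) + C2*t*exp(-5*t).
Apply the initial conditions: y(0) = C1 = -3 and y'(0) = 2/5 + C2 - 5*C1 = -1. Solving gives C1 = -3, C2 = -82/5.

y = -3*exp(-5*t) + 2*sin(5*t)/25 - 82*t*exp(-5*t)/5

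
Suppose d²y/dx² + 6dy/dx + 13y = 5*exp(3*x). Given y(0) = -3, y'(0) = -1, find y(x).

y = exp(3*x)/8 - 43*exp(-3*x)*sin(2*x)/8 - 25*cos(2*x)*exp(-3*x)/8

Characteristic equation r² + 6r + 13 = 0 has discriminant (6)² - 4·(13) = -16 < 0, so r = -3 ± 2i.
Hence y_h = C1*cos(2*x)*exp(-3*x) + C2*exp(-3*x)*sin(2*x).
Try y_p = A*exp(3*x). Substituting into the equation and dividing by exp(3*x) gives A = 1/8, so y_p = exp(3*x)/8.
General solution: y = exp(3*x)/8 + C1*cos(2*x)*exp(-3*x) + C2*exp(-3*x)*sin(2*x).
Apply the initial conditions: y(0) = 1/8 + C1 = -3 and y'(0) = 3/8 - 3*C1 + 2*C2 = -1. Solving gives C1 = -25/8, C2 = -43/8.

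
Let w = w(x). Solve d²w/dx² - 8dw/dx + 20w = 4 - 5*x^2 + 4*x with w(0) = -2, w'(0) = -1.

w = 9/40 - x**2/4 - 89*cos(2*x)*exp(4*x)/40 + 79*exp(4*x)*sin(2*x)/20

Characteristic equation r² - 8r + 20 = 0 has discriminant (-8)² - 4·(20) = -16 < 0, so r = 4 ± 2i.
Hence w_h = C1*cos(2*x)*exp(4*x) + C2*exp(4*x)*sin(2*x).
For the particular solution try w_p = A0 + A1*x + A2*x^2. Substituting and matching coefficients of each power of x gives A0 = 9/40, A1 = 0, A2 = -1/4, so w_p = 9/40 - x^2/4.
General solution: w = 9/40 - x^2/4 + C1*cos(2*x)*exp(4*x) + C2*exp(4*x)*sin(2*x).
Apply the initial conditions: w(0) = 9/40 + C1 = -2 and w'(0) = 2*C2 + 4*C1 = -1. Solving gives C1 = -89/40, C2 = 79/20.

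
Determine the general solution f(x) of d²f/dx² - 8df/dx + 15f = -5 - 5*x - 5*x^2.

f = -443/675 - 31*x/45 - x**2/3 + C1*exp(5*x) + C2*exp(3*x)

Characteristic equation r² - 8r + 15 = 0 factors as (r - 5)(r - 3) = 0, so r = 5, 3.
Hence f_h = C1*exp(5*x) + C2*exp(3*x).
For the particular solution try f_p = A0 + A1*x + A2*x^2. Substituting and matching coefficients of each power of x gives A0 = -443/675, A1 = -31/45, A2 = -1/3, so f_p = -443/675 - 31*x/45 - x^2/3.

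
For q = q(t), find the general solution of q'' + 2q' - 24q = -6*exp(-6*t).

q = C1*exp(-6*t) + C2*exp(4*t) + 3*t*exp(-6*t)/5

Characteristic equation r² + 2r - 24 = 0 factors as (r + 6)(r - 4) = 0, so r = -6, 4.
Hence q_h = C1*exp(-6*t) + C2*exp(4*t).
Since exp(-6*t) solves the homogeneous equation (r = -6 is a root of multiplicity 1), multiply the trial by t. Try q_p = A*t*exp(-6*t). Substituting into the equation and dividing by exp(-6*t) gives A = 3/5, so q_p = 3*t*exp(-6*t)/5.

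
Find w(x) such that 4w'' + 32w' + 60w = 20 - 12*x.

w = 11/25 - x/5 + C1*exp(-5*x) + C2*exp(-3*x)

Divide through by 4: w'' + 8w' + 15w = 5 - 3*x.
Characteristic equation r² + 8r + 15 = 0 factors as (r + 5)(r + 3) = 0, so r = -5, -3.
Hence w_h = C1*exp(-5*x) + C2*exp(-3*x).
For the particular solution try w_p = A0 + A1*x. Substituting and matching coefficients of each power of x gives A0 = 11/25, A1 = -1/5, so w_p = 11/25 - x/5.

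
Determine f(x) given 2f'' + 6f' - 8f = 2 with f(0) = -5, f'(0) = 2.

f = -1/4 - 27*exp(-4*x)/20 - 17*exp(x)/5

Divide through by 2: f'' + 3f' - 4f = 1.
Characteristic equation r² + 3r - 4 = 0 factors as (r - 1)(r + 4) = 0, so r = 1, -4.
Hence f_h = C1*exp(x) + C2*exp(-4*x).
For the particular solution try f_p = A0. Substituting and matching coefficients of each power of x gives A0 = -1/4, so f_p = -1/4.
General solution: f = -1/4 + C1*exp(x) + C2*exp(-4*x).
Apply the initial conditions: f(0) = -1/4 + C1 + C2 = -5 and f'(0) = C1 - 4*C2 = 2. Solving gives C1 = -17/5, C2 = -27/20.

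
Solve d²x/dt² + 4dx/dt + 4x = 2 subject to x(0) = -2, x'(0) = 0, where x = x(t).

Characteristic equation r² + 4r + 4 = 0 has discriminant (4)² - 4·(4) = 0, so r = -2 is a repeated root.
Hence x_h = (C1 + C2*t)*exp(-2*t).
For the particular solution try x_p = A0. Substituting and matching coefficients of each power of t gives A0 = 1/2, so x_p = 1/2.
General solution: x = 1/2 + C1*exp(-2*t) + C2*t*exp(-2*t).
Apply the initial conditions: x(0) = 1/2 + C1 = -2 and x'(0) = C2 - 2*C1 = 0. Solving gives C1 = -5/2, C2 = -5.

x = 1/2 - 5*exp(-2*t)/2 - 5*t*exp(-2*t)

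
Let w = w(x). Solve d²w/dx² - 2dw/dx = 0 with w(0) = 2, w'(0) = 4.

w = 2*exp(2*x)

Characteristic equation r² - 2r = 0 factors as (r - 2)r = 0, so r = 2, 0.
Hence w_h = C1*exp(2*x) + C2.
Apply the initial conditions: w(0) = C1 + C2 = 2 and w'(0) = 2*C1 = 4. Solving gives C1 = 2, C2 = 0.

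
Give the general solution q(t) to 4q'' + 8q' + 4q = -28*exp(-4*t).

Divide through by 4: q'' + 2q' + q = -7*exp(-4*t).
Characteristic equation r² + 2r + 1 = 0 has discriminant (2)² - 4·(1) = 0, so r = -1 is a repeated root.
Hence q_h = (C1 + C2*t)*exp(-t).
Try q_p = A*exp(-4*t). Substituting into the equation and dividing by exp(-4*t) gives A = -7/9, so q_p = -7*exp(-4*t)/9.

q = -7*exp(-4*t)/9 + C1*exp(-t) + C2*t*exp(-t)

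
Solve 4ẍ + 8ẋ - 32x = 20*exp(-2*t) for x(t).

x = -5*exp(-2*t)/8 + C1*exp(-4*t) + C2*exp(2*t)

Divide through by 4: x'' + 2x' - 8x = 5*exp(-2*t).
Characteristic equation r² + 2r - 8 = 0 factors as (r + 4)(r - 2) = 0, so r = -4, 2.
Hence x_h = C1*exp(-4*t) + C2*exp(2*t).
Try x_p = A*exp(-2*t). Substituting into the equation and dividing by exp(-2*t) gives A = -5/8, so x_p = -5*exp(-2*t)/8.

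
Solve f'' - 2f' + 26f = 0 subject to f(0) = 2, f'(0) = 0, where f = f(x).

f = 2*cos(5*x)*exp(x) - 2*exp(x)*sin(5*x)/5

Characteristic equation r² - 2r + 26 = 0 has discriminant (-2)² - 4·(26) = -100 < 0, so r = 1 ± 5i.
Hence f_h = C1*cos(5*x)*exp(x) + C2*exp(x)*sin(5*x).
Apply the initial conditions: f(0) = C1 = 2 and f'(0) = C1 + 5*C2 = 0. Solving gives C1 = 2, C2 = -2/5.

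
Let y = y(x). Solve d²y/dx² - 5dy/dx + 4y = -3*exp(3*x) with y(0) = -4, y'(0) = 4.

y = -43*exp(x)/6 + 3*exp(3*x)/2 + 5*exp(4*x)/3

Characteristic equation r² - 5r + 4 = 0 factors as (r - 4)(r - 1) = 0, so r = 4, 1.
Hence y_h = C1*exp(4*x) + C2*exp(x).
Try y_p = A*exp(3*x). Substituting into the equation and dividing by exp(3*x) gives A = 3/2, so y_p = 3*exp(3*x)/2.
General solution: y = 3*exp(3*x)/2 + C1*exp(4*x) + C2*exp(x).
Apply the initial conditions: y(0) = 3/2 + C1 + C2 = -4 and y'(0) = 9/2 + C2 + 4*C1 = 4. Solving gives C1 = 5/3, C2 = -43/6.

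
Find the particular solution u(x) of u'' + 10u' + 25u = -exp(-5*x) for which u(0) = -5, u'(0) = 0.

Characteristic equation r² + 10r + 25 = 0 has discriminant (10)² - 4·(25) = 0, so r = -5 is a repeated root.
Hence u_h = (C1 + C2*x)*exp(-5*x).
Since exp(-5*x) solves the homogeneous equation (r = -5 is a root of multiplicity 2), multiply the trial by x^2. Try u_p = A*x^2*exp(-5*x). Substituting into the equation and dividing by exp(-5*x) gives A = -1/2, so u_p = -x^2*exp(-5*x)/2.
General solution: u = C1*exp(-5*x) - x^2*exp(-5*x)/2 + C2*x*exp(-5*x).
Apply the initial conditions: u(0) = C1 = -5 and u'(0) = C2 - 5*C1 = 0. Solving gives C1 = -5, C2 = -25.

u = -5*exp(-5*x) - 25*x*exp(-5*x) - x**2*exp(-5*x)/2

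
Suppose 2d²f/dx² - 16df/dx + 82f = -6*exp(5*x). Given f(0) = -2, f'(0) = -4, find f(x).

Divide through by 2: f'' - 8f' + 41f = -3*exp(5*x).
Characteristic equation r² - 8r + 41 = 0 has discriminant (-8)² - 4·(41) = -100 < 0, so r = 4 ± 5i.
Hence f_h = C1*cos(5*x)*exp(4*x) + C2*exp(4*x)*sin(5*x).
Try f_p = A*exp(5*x). Substituting into the equation and dividing by exp(5*x) gives A = -3/26, so f_p = -3*exp(5*x)/26.
General solution: f = -3*exp(5*x)/26 + C1*cos(5*x)*exp(4*x) + C2*exp(4*x)*sin(5*x).
Apply the initial conditions: f(0) = -3/26 + C1 = -2 and f'(0) = -15/26 + 4*C1 + 5*C2 = -4. Solving gives C1 = -49/26, C2 = 107/130.

f = -3*exp(5*x)/26 - 49*cos(5*x)*exp(4*x)/26 + 107*exp(4*x)*sin(5*x)/130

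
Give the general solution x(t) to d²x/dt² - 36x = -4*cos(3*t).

x = 4*cos(3*t)/45 + C1*exp(6*t) + C2*exp(-6*t)

Characteristic equation r² - 36 = 0 factors as (r - 6)(r + 6) = 0, so r = 6, -6.
Hence x_h = C1*exp(6*t) + C2*exp(-6*t).
Try x_p = A*cos(3*t) + B*sin(3*t). Substituting and equating the coefficients of cos(3t) and sin(3t) gives A = 4/45, B = 0, so x_p = 4*cos(3*t)/45.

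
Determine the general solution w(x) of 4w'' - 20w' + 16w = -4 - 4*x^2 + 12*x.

w = 1/32 - x**2/4 + x/8 + C1*exp(4*x) + C2*exp(x)

Divide through by 4: w'' - 5w' + 4w = -1 - x^2 + 3*x.
Characteristic equation r² - 5r + 4 = 0 factors as (r - 4)(r - 1) = 0, so r = 4, 1.
Hence w_h = C1*exp(4*x) + C2*exp(x).
For the particular solution try w_p = A0 + A1*x + A2*x^2. Substituting and matching coefficients of each power of x gives A0 = 1/32, A1 = 1/8, A2 = -1/4, so w_p = 1/32 - x^2/4 + x/8.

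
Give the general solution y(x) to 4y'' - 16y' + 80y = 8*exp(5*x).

y = 2*exp(5*x)/25 + C1*cos(4*x)*exp(2*x) + C2*exp(2*x)*sin(4*x)

Divide through by 4: y'' - 4y' + 20y = 2*exp(5*x).
Characteristic equation r² - 4r + 20 = 0 has discriminant (-4)² - 4·(20) = -64 < 0, so r = 2 ± 4i.
Hence y_h = C1*cos(4*x)*exp(2*x) + C2*exp(2*x)*sin(4*x).
Try y_p = A*exp(5*x). Substituting into the equation and dividing by exp(5*x) gives A = 2/25, so y_p = 2*exp(5*x)/25.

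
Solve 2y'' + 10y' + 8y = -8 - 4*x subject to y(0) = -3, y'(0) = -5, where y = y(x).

y = -3/8 - 5*exp(-x) - x/2 + 19*exp(-4*x)/8

Divide through by 2: y'' + 5y' + 4y = -4 - 2*x.
Characteristic equation r² + 5r + 4 = 0 factors as (r + 1)(r + 4) = 0, so r = -1, -4.
Hence y_h = C1*exp(-x) + C2*exp(-4*x).
For the particular solution try y_p = A0 + A1*x. Substituting and matching coefficients of each power of x gives A0 = -3/8, A1 = -1/2, so y_p = -3/8 - x/2.
General solution: y = -3/8 - x/2 + C1*exp(-x) + C2*exp(-4*x).
Apply the initial conditions: y(0) = -3/8 + C1 + C2 = -3 and y'(0) = -1/2 - C1 - 4*C2 = -5. Solving gives C1 = -5, C2 = 19/8.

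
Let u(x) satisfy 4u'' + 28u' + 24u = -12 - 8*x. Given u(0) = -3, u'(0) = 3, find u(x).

Divide through by 4: u'' + 7u' + 6u = -3 - 2*x.
Characteristic equation r² + 7r + 6 = 0 factors as (r + 6)(r + 1) = 0, so r = -6, -1.
Hence u_h = C1*exp(-6*x) + C2*exp(-x).
For the particular solution try u_p = A0 + A1*x. Substituting and matching coefficients of each power of x gives A0 = -1/9, A1 = -1/3, so u_p = -1/9 - x/3.
General solution: u = -1/9 - x/3 + C1*exp(-6*x) + C2*exp(-x).
Apply the initial conditions: u(0) = -1/9 + C1 + C2 = -3 and u'(0) = -1/3 - C2 - 6*C1 = 3. Solving gives C1 = -4/45, C2 = -14/5.

u = -1/9 - 14*exp(-x)/5 - 4*exp(-6*x)/45 - x/3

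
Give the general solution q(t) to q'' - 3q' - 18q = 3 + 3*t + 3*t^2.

Characteristic equation r² - 3r - 18 = 0 factors as (r + 3)(r - 6) = 0, so r = -3, 6.
Hence q_h = C1*exp(-3*t) + C2*exp(6*t).
For the particular solution try q_p = A0 + A1*t + A2*t^2. Substituting and matching coefficients of each power of t gives A0 = -1/6, A1 = -1/9, A2 = -1/6, so q_p = -1/6 - t^2/6 - t/9.

q = -1/6 - t**2/6 - t/9 + C1*exp(-3*t) + C2*exp(6*t)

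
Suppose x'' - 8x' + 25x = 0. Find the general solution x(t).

x = C1*cos(3*t)*exp(4*t) + C2*exp(4*t)*sin(3*t)

Characteristic equation r² - 8r + 25 = 0 has discriminant (-8)² - 4·(25) = -36 < 0, so r = 4 ± 3i.
Hence x_h = C1*cos(3*t)*exp(4*t) + C2*exp(4*t)*sin(3*t).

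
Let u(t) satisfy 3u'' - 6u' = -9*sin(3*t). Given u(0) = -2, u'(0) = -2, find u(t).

u = -1/2 - 35*exp(2*t)/26 - 2*cos(3*t)/13 + 3*sin(3*t)/13

Divide through by 3: u'' - 2u' = -3*sin(3*t).
Characteristic equation r² - 2r = 0 factors as (r - 2)r = 0, so r = 2, 0.
Hence u_h = C1*exp(2*t) + C2.
Try u_p = A*cos(3*t) + B*sin(3*t). Substituting and equating the coefficients of cos(3t) and sin(3t) gives A = -2/13, B = 3/13, so u_p = -2*cos(3*t)/13 + 3*sin(3*t)/13.
General solution: u = C2 - 2*cos(3*t)/13 + 3*sin(3*t)/13 + C1*exp(2*t).
Apply the initial conditions: u(0) = -2/13 + C1 + C2 = -2 and u'(0) = 9/13 + 2*C1 = -2. Solving gives C1 = -35/26, C2 = -1/2.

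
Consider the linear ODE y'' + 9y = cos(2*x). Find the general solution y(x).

Characteristic equation r² + 9 = 0 has discriminant (0)² - 4·(9) = -36 < 0, so r = ± 3i.
Hence y_h = C1*cos(3*x) + C2*sin(3*x).
Try y_p = A*cos(2*x) + B*sin(2*x). Substituting and equating the coefficients of cos(2x) and sin(2x) gives A = 1/5, B = 0, so y_p = cos(2*x)/5.

y = cos(2*x)/5 + C1*cos(3*x) + C2*sin(3*x)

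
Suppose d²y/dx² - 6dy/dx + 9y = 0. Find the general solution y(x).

y = C1*exp(3*x) + C2*x*exp(3*x)

Characteristic equation r² - 6r + 9 = 0 has discriminant (-6)² - 4·(9) = 0, so r = 3 is a repeated root.
Hence y_h = (C1 + C2*x)*exp(3*x).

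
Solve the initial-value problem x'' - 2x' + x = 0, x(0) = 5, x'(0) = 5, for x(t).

x = 5*exp(t)

Characteristic equation r² - 2r + 1 = 0 has discriminant (-2)² - 4·(1) = 0, so r = 1 is a repeated root.
Hence x_h = (C1 + C2*t)*exp(t).
Apply the initial conditions: x(0) = C1 = 5 and x'(0) = C1 + C2 = 5. Solving gives C1 = 5, C2 = 0.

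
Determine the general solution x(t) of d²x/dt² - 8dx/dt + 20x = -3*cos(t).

Characteristic equation r² - 8r + 20 = 0 has discriminant (-8)² - 4·(20) = -16 < 0, so r = 4 ± 2i.
Hence x_h = C1*cos(2*t)*exp(4*t) + C2*exp(4*t)*sin(2*t).
Try x_p = A*cos(t) + B*sin(t). Substituting and equating the coefficients of cos(t) and sin(t) gives A = -57/425, B = 24/425, so x_p = -57*cos(t)/425 + 24*sin(t)/425.

x = -57*cos(t)/425 + 24*sin(t)/425 + C1*cos(2*t)*exp(4*t) + C2*exp(4*t)*sin(2*t)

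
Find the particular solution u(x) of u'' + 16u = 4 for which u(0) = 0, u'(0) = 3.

Characteristic equation r² + 16 = 0 has discriminant (0)² - 4·(16) = -64 < 0, so r = ± 4i.
Hence u_h = C1*cos(4*x) + C2*sin(4*x).
For the particular solution try u_p = A0. Substituting and matching coefficients of each power of x gives A0 = 1/4, so u_p = 1/4.
General solution: u = 1/4 + C1*cos(4*x) + C2*sin(4*x).
Apply the initial conditions: u(0) = 1/4 + C1 = 0 and u'(0) = 4*C2 = 3. Solving gives C1 = -1/4, C2 = 3/4.

u = 1/4 - cos(4*x)/4 + 3*sin(4*x)/4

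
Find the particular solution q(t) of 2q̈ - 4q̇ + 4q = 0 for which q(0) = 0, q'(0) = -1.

Divide through by 2: q'' - 2q' + 2q = 0.
Characteristic equation r² - 2r + 2 = 0 has discriminant (-2)² - 4·(2) = -4 < 0, so r = 1 ± i.
Hence q_h = C1*cos(t)*exp(t) + C2*exp(t)*sin(t).
Apply the initial conditions: q(0) = C1 = 0 and q'(0) = C1 + C2 = -1. Solving gives C1 = 0, C2 = -1.

q = -exp(t)*sin(t)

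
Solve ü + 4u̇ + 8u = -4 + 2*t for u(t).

Characteristic equation r² + 4r + 8 = 0 has discriminant (4)² - 4·(8) = -16 < 0, so r = -2 ± 2i.
Hence u_h = C1*cos(2*t)*exp(-2*t) + C2*exp(-2*t)*sin(2*t).
For the particular solution try u_p = A0 + A1*t. Substituting and matching coefficients of each power of t gives A0 = -5/8, A1 = 1/4, so u_p = -5/8 + t/4.

u = -5/8 + t/4 + C1*cos(2*t)*exp(-2*t) + C2*exp(-2*t)*sin(2*t)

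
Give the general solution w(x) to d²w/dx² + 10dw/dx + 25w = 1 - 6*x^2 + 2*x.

w = -31/625 - 6*x**2/25 + 34*x/125 + C1*exp(-5*x) + C2*x*exp(-5*x)

Characteristic equation r² + 10r + 25 = 0 has discriminant (10)² - 4·(25) = 0, so r = -5 is a repeated root.
Hence w_h = (C1 + C2*x)*exp(-5*x).
For the particular solution try w_p = A0 + A1*x + A2*x^2. Substituting and matching coefficients of each power of x gives A0 = -31/625, A1 = 34/125, A2 = -6/25, so w_p = -31/625 - 6*x^2/25 + 34*x/125.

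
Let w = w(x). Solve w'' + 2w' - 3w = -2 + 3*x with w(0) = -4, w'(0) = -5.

Characteristic equation r² + 2r - 3 = 0 factors as (r + 3)(r - 1) = 0, so r = -3, 1.
Hence w_h = C1*exp(-3*x) + C2*exp(x).
For the particular solution try w_p = A0 + A1*x. Substituting and matching coefficients of each power of x gives A0 = 0, A1 = -1, so w_p = -x.
General solution: w = -x + C1*exp(-3*x) + C2*exp(x).
Apply the initial conditions: w(0) = C1 + C2 = -4 and w'(0) = -1 + C2 - 3*C1 = -5. Solving gives C1 = 0, C2 = -4.

w = -x - 4*exp(x)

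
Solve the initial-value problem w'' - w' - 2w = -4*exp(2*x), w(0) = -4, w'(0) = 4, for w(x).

Characteristic equation r² - r - 2 = 0 factors as (r + 1)(r - 2) = 0, so r = -1, 2.
Hence w_h = C1*exp(-x) + C2*exp(2*x).
Since exp(2*x) solves the homogeneous equation (r = 2 is a root of multiplicity 1), multiply the trial by x. Try w_p = A*x*exp(2*x). Substituting into the equation and dividing by exp(2*x) gives A = -4/3, so w_p = -4*x*exp(2*x)/3.
General solution: w = C1*exp(-x) + C2*exp(2*x) - 4*x*exp(2*x)/3.
Apply the initial conditions: w(0) = C1 + C2 = -4 and w'(0) = -4/3 - C1 + 2*C2 = 4. Solving gives C1 = -40/9, C2 = 4/9.

w = -40*exp(-x)/9 + 4*exp(2*x)/9 - 4*x*exp(2*x)/3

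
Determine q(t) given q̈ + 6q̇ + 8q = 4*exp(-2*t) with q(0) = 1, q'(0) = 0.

Characteristic equation r² + 6r + 8 = 0 factors as (r + 2)(r + 4) = 0, so r = -2, -4.
Hence q_h = C1*exp(-2*t) + C2*exp(-4*t).
Since exp(-2*t) solves the homogeneous equation (r = -2 is a root of multiplicity 1), multiply the trial by t. Try q_p = A*t*exp(-2*t). Substituting into the equation and dividing by exp(-2*t) gives A = 2, so q_p = 2*t*exp(-2*t).
General solution: q = C1*exp(-2*t) + C2*exp(-4*t) + 2*t*exp(-2*t).
Apply the initial conditions: q(0) = C1 + C2 = 1 and q'(0) = 2 - 4*C2 - 2*C1 = 0. Solving gives C1 = 1, C2 = 0.

q = 2*t*exp(-2*t) + exp(-2*t)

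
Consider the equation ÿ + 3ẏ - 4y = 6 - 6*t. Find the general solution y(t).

y = -3/8 + 3*t/2 + C1*exp(-4*t) + C2*exp(t)

Characteristic equation r² + 3r - 4 = 0 factors as (r + 4)(r - 1) = 0, so r = -4, 1.
Hence y_h = C1*exp(-4*t) + C2*exp(t).
For the particular solution try y_p = A0 + A1*t. Substituting and matching coefficients of each power of t gives A0 = -3/8, A1 = 3/2, so y_p = -3/8 + 3*t/2.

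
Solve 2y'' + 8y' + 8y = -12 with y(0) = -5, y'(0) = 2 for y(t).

Divide through by 2: y'' + 4y' + 4y = -6.
Characteristic equation r² + 4r + 4 = 0 has discriminant (4)² - 4·(4) = 0, so r = -2 is a repeated root.
Hence y_h = (C1 + C2*t)*exp(-2*t).
For the particular solution try y_p = A0. Substituting and matching coefficients of each power of t gives A0 = -3/2, so y_p = -3/2.
General solution: y = -3/2 + C1*exp(-2*t) + C2*t*exp(-2*t).
Apply the initial conditions: y(0) = -3/2 + C1 = -5 and y'(0) = C2 - 2*C1 = 2. Solving gives C1 = -7/2, C2 = -5.

y = -3/2 - 7*exp(-2*t)/2 - 5*t*exp(-2*t)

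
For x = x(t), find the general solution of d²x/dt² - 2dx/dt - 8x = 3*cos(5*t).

x = -99*cos(5*t)/1189 - 30*sin(5*t)/1189 + C1*exp(-2*t) + C2*exp(4*t)

Characteristic equation r² - 2r - 8 = 0 factors as (r + 2)(r - 4) = 0, so r = -2, 4.
Hence x_h = C1*exp(-2*t) + C2*exp(4*t).
Try x_p = A*cos(5*t) + B*sin(5*t). Substituting and equating the coefficients of cos(5t) and sin(5t) gives A = -99/1189, B = -30/1189, so x_p = -99*cos(5*t)/1189 - 30*sin(5*t)/1189.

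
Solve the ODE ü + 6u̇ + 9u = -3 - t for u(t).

Characteristic equation r² + 6r + 9 = 0 has discriminant (6)² - 4·(9) = 0, so r = -3 is a repeated root.
Hence u_h = (C1 + C2*t)*exp(-3*t).
For the particular solution try u_p = A0 + A1*t. Substituting and matching coefficients of each power of t gives A0 = -7/27, A1 = -1/9, so u_p = -7/27 - t/9.

u = -7/27 - t/9 + C1*exp(-3*t) + C2*t*exp(-3*t)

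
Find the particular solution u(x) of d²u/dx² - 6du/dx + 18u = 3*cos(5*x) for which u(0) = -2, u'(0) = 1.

Characteristic equation r² - 6r + 18 = 0 has discriminant (-6)² - 4·(18) = -36 < 0, so r = 3 ± 3i.
Hence u_h = C1*cos(3*x)*exp(3*x) + C2*exp(3*x)*sin(3*x).
Try u_p = A*cos(5*x) + B*sin(5*x). Substituting and equating the coefficients of cos(5x) and sin(5x) gives A = -21/949, B = -90/949, so u_p = -90*sin(5*x)/949 - 21*cos(5*x)/949.
General solution: u = -90*sin(5*x)/949 - 21*cos(5*x)/949 + C1*cos(3*x)*exp(3*x) + C2*exp(3*x)*sin(3*x).
Apply the initial conditions: u(0) = -21/949 + C1 = -2 and u'(0) = -450/949 + 3*C1 + 3*C2 = 1. Solving gives C1 = -1877/949, C2 = 7030/2847.

u = -90*sin(5*x)/949 - 21*cos(5*x)/949 - 1877*cos(3*x)*exp(3*x)/949 + 7030*exp(3*x)*sin(3*x)/2847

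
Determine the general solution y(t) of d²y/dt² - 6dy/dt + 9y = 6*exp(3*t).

Characteristic equation r² - 6r + 9 = 0 has discriminant (-6)² - 4·(9) = 0, so r = 3 is a repeated root.
Hence y_h = (C1 + C2*t)*exp(3*t).
Since exp(3*t) solves the homogeneous equation (r = 3 is a root of multiplicity 2), multiply the trial by t^2. Try y_p = A*t^2*exp(3*t). Substituting into the equation and dividing by exp(3*t) gives A = 3, so y_p = 3*t^2*exp(3*t).

y = C1*exp(3*t) + 3*t**2*exp(3*t) + C2*t*exp(3*t)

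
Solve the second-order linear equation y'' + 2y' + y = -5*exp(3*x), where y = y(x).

y = -5*exp(3*x)/16 + C1*exp(-x) + C2*x*exp(-x)

Characteristic equation r² + 2r + 1 = 0 has discriminant (2)² - 4·(1) = 0, so r = -1 is a repeated root.
Hence y_h = (C1 + C2*x)*exp(-x).
Try y_p = A*exp(3*x). Substituting into the equation and dividing by exp(3*x) gives A = -5/16, so y_p = -5*exp(3*x)/16.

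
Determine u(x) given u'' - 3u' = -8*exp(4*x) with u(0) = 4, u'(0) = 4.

Characteristic equation r² - 3r = 0 factors as (r - 3)r = 0, so r = 3, 0.
Hence u_h = C1*exp(3*x) + C2.
Try u_p = A*exp(4*x). Substituting into the equation and dividing by exp(4*x) gives A = -2, so u_p = -2*exp(4*x).
General solution: u = C2 - 2*exp(4*x) + C1*exp(3*x).
Apply the initial conditions: u(0) = -2 + C1 + C2 = 4 and u'(0) = -8 + 3*C1 = 4. Solving gives C1 = 4, C2 = 2.

u = 2 - 2*exp(4*x) + 4*exp(3*x)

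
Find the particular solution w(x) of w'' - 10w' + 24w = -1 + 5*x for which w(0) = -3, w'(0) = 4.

w = 13/288 - 353*exp(4*x)/32 + 5*x/24 + 575*exp(6*x)/72

Characteristic equation r² - 10r + 24 = 0 factors as (r - 4)(r - 6) = 0, so r = 4, 6.
Hence w_h = C1*exp(4*x) + C2*exp(6*x).
For the particular solution try w_p = A0 + A1*x. Substituting and matching coefficients of each power of x gives A0 = 13/288, A1 = 5/24, so w_p = 13/288 + 5*x/24.
General solution: w = 13/288 + 5*x/24 + C1*exp(4*x) + C2*exp(6*x).
Apply the initial conditions: w(0) = 13/288 + C1 + C2 = -3 and w'(0) = 5/24 + 4*C1 + 6*C2 = 4. Solving gives C1 = -353/32, C2 = 575/72.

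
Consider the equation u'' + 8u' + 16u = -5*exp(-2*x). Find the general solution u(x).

Characteristic equation r² + 8r + 16 = 0 has discriminant (8)² - 4·(16) = 0, so r = -4 is a repeated root.
Hence u_h = (C1 + C2*x)*exp(-4*x).
Try u_p = A*exp(-2*x). Substituting into the equation and dividing by exp(-2*x) gives A = -5/4, so u_p = -5*exp(-2*x)/4.

u = -5*exp(-2*x)/4 + C1*exp(-4*x) + C2*x*exp(-4*x)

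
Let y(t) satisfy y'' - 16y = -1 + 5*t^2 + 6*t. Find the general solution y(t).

y = 3/128 - 5*t**2/16 - 3*t/8 + C1*exp(4*t) + C2*exp(-4*t)

Characteristic equation r² - 16 = 0 factors as (r - 4)(r + 4) = 0, so r = 4, -4.
Hence y_h = C1*exp(4*t) + C2*exp(-4*t).
For the particular solution try y_p = A0 + A1*t + A2*t^2. Substituting and matching coefficients of each power of t gives A0 = 3/128, A1 = -3/8, A2 = -5/16, so y_p = 3/128 - 5*t^2/16 - 3*t/8.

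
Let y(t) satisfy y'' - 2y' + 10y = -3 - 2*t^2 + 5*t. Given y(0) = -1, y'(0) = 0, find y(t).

Characteristic equation r² - 2r + 10 = 0 has discriminant (-2)² - 4·(10) = -36 < 0, so r = 1 ± 3i.
Hence y_h = C1*cos(3*t)*exp(t) + C2*exp(t)*sin(3*t).
For the particular solution try y_p = A0 + A1*t + A2*t^2. Substituting and matching coefficients of each power of t gives A0 = -22/125, A1 = 21/50, A2 = -1/5, so y_p = -22/125 - t^2/5 + 21*t/50.
General solution: y = -22/125 - t^2/5 + 21*t/50 + C1*cos(3*t)*exp(t) + C2*exp(t)*sin(3*t).
Apply the initial conditions: y(0) = -22/125 + C1 = -1 and y'(0) = 21/50 + C1 + 3*C2 = 0. Solving gives C1 = -103/125, C2 = 101/750.

y = -22/125 - t**2/5 + 21*t/50 - 103*cos(3*t)*exp(t)/125 + 101*exp(t)*sin(3*t)/750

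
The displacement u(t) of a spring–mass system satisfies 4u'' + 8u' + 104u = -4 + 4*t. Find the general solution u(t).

Divide through by 4: u'' + 2u' + 26u = -1 + t.
Characteristic equation r² + 2r + 26 = 0 has discriminant (2)² - 4·(26) = -100 < 0, so r = -1 ± 5i.
Hence u_h = C1*cos(5*t)*exp(-t) + C2*exp(-t)*sin(5*t).
For the particular solution try u_p = A0 + A1*t. Substituting and matching coefficients of each power of t gives A0 = -7/169, A1 = 1/26, so u_p = -7/169 + t/26.

u = -7/169 + t/26 + C1*cos(5*t)*exp(-t) + C2*exp(-t)*sin(5*t)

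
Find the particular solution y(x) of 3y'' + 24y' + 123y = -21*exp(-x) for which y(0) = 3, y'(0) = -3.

Divide through by 3: y'' + 8y' + 41y = -7*exp(-x).
Characteristic equation r² + 8r + 41 = 0 has discriminant (8)² - 4·(41) = -100 < 0, so r = -4 ± 5i.
Hence y_h = C1*cos(5*x)*exp(-4*x) + C2*exp(-4*x)*sin(5*x).
Try y_p = A*exp(-x). Substituting into the equation and dividing by exp(-x) gives A = -7/34, so y_p = -7*exp(-x)/34.
General solution: y = -7*exp(-x)/34 + C1*cos(5*x)*exp(-4*x) + C2*exp(-4*x)*sin(5*x).
Apply the initial conditions: y(0) = -7/34 + C1 = 3 and y'(0) = 7/34 - 4*C1 + 5*C2 = -3. Solving gives C1 = 109/34, C2 = 327/170.

y = -7*exp(-x)/34 + 109*cos(5*x)*exp(-4*x)/34 + 327*exp(-4*x)*sin(5*x)/170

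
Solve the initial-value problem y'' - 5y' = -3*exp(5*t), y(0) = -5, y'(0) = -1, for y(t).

y = -123/25 - 2*exp(5*t)/25 - 3*t*exp(5*t)/5

Characteristic equation r² - 5r = 0 factors as (r - 5)r = 0, so r = 5, 0.
Hence y_h = C1*exp(5*t) + C2.
Since exp(5*t) solves the homogeneous equation (r = 5 is a root of multiplicity 1), multiply the trial by t. Try y_p = A*t*exp(5*t). Substituting into the equation and dividing by exp(5*t) gives A = -3/5, so y_p = -3*t*exp(5*t)/5.
General solution: y = C2 + C1*exp(5*t) - 3*t*exp(5*t)/5.
Apply the initial conditions: y(0) = C1 + C2 = -5 and y'(0) = -3/5 + 5*C1 = -1. Solving gives C1 = -2/25, C2 = -123/25.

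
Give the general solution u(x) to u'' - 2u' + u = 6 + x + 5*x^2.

Characteristic equation r² - 2r + 1 = 0 has discriminant (-2)² - 4·(1) = 0, so r = 1 is a repeated root.
Hence u_h = (C1 + C2*x)*exp(x).
For the particular solution try u_p = A0 + A1*x + A2*x^2. Substituting and matching coefficients of each power of x gives A0 = 38, A1 = 21, A2 = 5, so u_p = 38 + 5*x^2 + 21*x.

u = 38 + 5*x**2 + 21*x + C1*exp(x) + C2*x*exp(x)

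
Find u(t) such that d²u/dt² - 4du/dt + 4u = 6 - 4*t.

u = 1/2 - t + C1*exp(2*t) + C2*t*exp(2*t)

Characteristic equation r² - 4r + 4 = 0 has discriminant (-4)² - 4·(4) = 0, so r = 2 is a repeated root.
Hence u_h = (C1 + C2*t)*exp(2*t).
For the particular solution try u_p = A0 + A1*t. Substituting and matching coefficients of each power of t gives A0 = 1/2, A1 = -1, so u_p = 1/2 - t.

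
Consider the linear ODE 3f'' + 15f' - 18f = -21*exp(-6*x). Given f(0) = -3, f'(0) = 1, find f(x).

Divide through by 3: f'' + 5f' - 6f = -7*exp(-6*x).
Characteristic equation r² + 5r - 6 = 0 factors as (r - 1)(r + 6) = 0, so r = 1, -6.
Hence f_h = C1*exp(x) + C2*exp(-6*x).
Since exp(-6*x) solves the homogeneous equation (r = -6 is a root of multiplicity 1), multiply the trial by x. Try f_p = A*x*exp(-6*x). Substituting into the equation and dividing by exp(-6*x) gives A = 1, so f_p = x*exp(-6*x).
General solution: f = C1*exp(x) + C2*exp(-6*x) + x*exp(-6*x).
Apply the initial conditions: f(0) = C1 + C2 = -3 and f'(0) = 1 + C1 - 6*C2 = 1. Solving gives C1 = -18/7, C2 = -3/7.

f = -18*exp(x)/7 - 3*exp(-6*x)/7 + x*exp(-6*x)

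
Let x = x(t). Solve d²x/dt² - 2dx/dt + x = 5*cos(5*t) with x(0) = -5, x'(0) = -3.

x = -815*exp(t)/169 - 30*cos(5*t)/169 - 25*sin(5*t)/338 + 57*t*exp(t)/26

Characteristic equation r² - 2r + 1 = 0 has discriminant (-2)² - 4·(1) = 0, so r = 1 is a repeated root.
Hence x_h = (C1 + C2*t)*exp(t).
Try x_p = A*cos(5*t) + B*sin(5*t). Substituting and equating the coefficients of cos(5t) and sin(5t) gives A = -30/169, B = -25/338, so x_p = -30*cos(5*t)/169 - 25*sin(5*t)/338.
General solution: x = -30*cos(5*t)/169 - 25*sin(5*t)/338 + C1*exp(t) + C2*t*exp(t).
Apply the initial conditions: x(0) = -30/169 + C1 = -5 and x'(0) = -125/338 + C1 + C2 = -3. Solving gives C1 = -815/169, C2 = 57/26.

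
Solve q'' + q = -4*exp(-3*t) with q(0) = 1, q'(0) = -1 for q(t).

Characteristic equation r² + 1 = 0 has discriminant (0)² - 4·(1) = -4 < 0, so r = ± i.
Hence q_h = C1*cos(t) + C2*sin(t).
Try q_p = A*exp(-3*t). Substituting into the equation and dividing by exp(-3*t) gives A = -2/5, so q_p = -2*exp(-3*t)/5.
General solution: q = -2*exp(-3*t)/5 + C1*cos(t) + C2*sin(t).
Apply the initial conditions: q(0) = -2/5 + C1 = 1 and q'(0) = 6/5 + C2 = -1. Solving gives C1 = 7/5, C2 = -11/5.

q = -11*sin(t)/5 - 2*exp(-3*t)/5 + 7*cos(t)/5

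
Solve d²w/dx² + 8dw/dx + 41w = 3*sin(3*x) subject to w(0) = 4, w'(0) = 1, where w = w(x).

w = -9*cos(3*x)/200 + 3*sin(3*x)/50 + 17*exp(-4*x)*sin(5*x)/5 + 809*cos(5*x)*exp(-4*x)/200

Characteristic equation r² + 8r + 41 = 0 has discriminant (8)² - 4·(41) = -100 < 0, so r = -4 ± 5i.
Hence w_h = C1*cos(5*x)*exp(-4*x) + C2*exp(-4*x)*sin(5*x).
Try w_p = A*cos(3*x) + B*sin(3*x). Substituting and equating the coefficients of cos(3x) and sin(3x) gives A = -9/200, B = 3/50, so w_p = -9*cos(3*x)/200 + 3*sin(3*x)/50.
General solution: w = -9*cos(3*x)/200 + 3*sin(3*x)/50 + C1*cos(5*x)*exp(-4*x) + C2*exp(-4*x)*sin(5*x).
Apply the initial conditions: w(0) = -9/200 + C1 = 4 and w'(0) = 9/50 - 4*C1 + 5*C2 = 1. Solving gives C1 = 809/200, C2 = 17/5.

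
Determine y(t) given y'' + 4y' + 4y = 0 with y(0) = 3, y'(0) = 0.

y = 3*exp(-2*t) + 6*t*exp(-2*t)

Characteristic equation r² + 4r + 4 = 0 has discriminant (4)² - 4·(4) = 0, so r = -2 is a repeated root.
Hence y_h = (C1 + C2*t)*exp(-2*t).
Apply the initial conditions: y(0) = C1 = 3 and y'(0) = C2 - 2*C1 = 0. Solving gives C1 = 3, C2 = 6.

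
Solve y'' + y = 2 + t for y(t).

Characteristic equation r² + 1 = 0 has discriminant (0)² - 4·(1) = -4 < 0, so r = ± i.
Hence y_h = C1*cos(t) + C2*sin(t).
For the particular solution try y_p = A0 + A1*t. Substituting and matching coefficients of each power of t gives A0 = 2, A1 = 1, so y_p = 2 + t.

y = 2 + t + C1*cos(t) + C2*sin(t)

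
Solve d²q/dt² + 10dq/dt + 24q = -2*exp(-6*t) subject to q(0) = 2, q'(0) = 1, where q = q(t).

Characteristic equation r² + 10r + 24 = 0 factors as (r + 6)(r + 4) = 0, so r = -6, -4.
Hence q_h = C1*exp(-6*t) + C2*exp(-4*t).
Since exp(-6*t) solves the homogeneous equation (r = -6 is a root of multiplicity 1), multiply the trial by t. Try q_p = A*t*exp(-6*t). Substituting into the equation and dividing by exp(-6*t) gives A = 1, so q_p = t*exp(-6*t).
General solution: q = C1*exp(-6*t) + C2*exp(-4*t) + t*exp(-6*t).
Apply the initial conditions: q(0) = C1 + C2 = 2 and q'(0) = 1 - 6*C1 - 4*C2 = 1. Solving gives C1 = -4, C2 = 6.

q = -4*exp(-6*t) + 6*exp(-4*t) + t*exp(-6*t)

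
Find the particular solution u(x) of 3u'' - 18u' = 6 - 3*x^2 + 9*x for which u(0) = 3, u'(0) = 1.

Divide through by 3: u'' - 6u' = 2 - x^2 + 3*x.
Characteristic equation r² - 6r = 0 factors as (r - 6)r = 0, so r = 6, 0.
Hence u_h = C1*exp(6*x) + C2.
Since 0 is a characteristic root (multiplicity 1), multiply the polynomial trial by x: try u_p = x*(A0 + A1*x + A2*x^2). Substituting and matching coefficients of each power of x gives A0 = -11/27, A1 = -2/9, A2 = 1/18, so u_p = -11*x/27 - 2*x^2/9 + x^3/18.
General solution: u = C2 - 11*x/27 - 2*x^2/9 + x^3/18 + C1*exp(6*x).
Apply the initial conditions: u(0) = C1 + C2 = 3 and u'(0) = -11/27 + 6*C1 = 1. Solving gives C1 = 19/81, C2 = 224/81.

u = 224/81 - 11*x/27 - 2*x**2/9 + x**3/18 + 19*exp(6*x)/81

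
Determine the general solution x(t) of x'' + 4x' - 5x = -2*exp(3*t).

x = -exp(3*t)/8 + C1*exp(-5*t) + C2*exp(t)

Characteristic equation r² + 4r - 5 = 0 factors as (r + 5)(r - 1) = 0, so r = -5, 1.
Hence x_h = C1*exp(-5*t) + C2*exp(t).
Try x_p = A*exp(3*t). Substituting into the equation and dividing by exp(3*t) gives A = -1/8, so x_p = -exp(3*t)/8.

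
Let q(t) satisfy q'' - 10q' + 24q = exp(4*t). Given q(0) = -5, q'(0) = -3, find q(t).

q = -55*exp(4*t)/4 + 35*exp(6*t)/4 - t*exp(4*t)/2

Characteristic equation r² - 10r + 24 = 0 factors as (r - 4)(r - 6) = 0, so r = 4, 6.
Hence q_h = C1*exp(4*t) + C2*exp(6*t).
Since exp(4*t) solves the homogeneous equation (r = 4 is a root of multiplicity 1), multiply the trial by t. Try q_p = A*t*exp(4*t). Substituting into the equation and dividing by exp(4*t) gives A = -1/2, so q_p = -t*exp(4*t)/2.
General solution: q = C1*exp(4*t) + C2*exp(6*t) - t*exp(4*t)/2.
Apply the initial conditions: q(0) = C1 + C2 = -5 and q'(0) = -1/2 + 4*C1 + 6*C2 = -3. Solving gives C1 = -55/4, C2 = 35/4.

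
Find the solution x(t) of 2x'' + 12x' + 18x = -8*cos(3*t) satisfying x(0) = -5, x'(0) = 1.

Divide through by 2: x'' + 6x' + 9x = -4*cos(3*t).
Characteristic equation r² + 6r + 9 = 0 has discriminant (6)² - 4·(9) = 0, so r = -3 is a repeated root.
Hence x_h = (C1 + C2*t)*exp(-3*t).
Try x_p = A*cos(3*t) + B*sin(3*t). Substituting and equating the coefficients of cos(3t) and sin(3t) gives A = 0, B = -2/9, so x_p = -2*sin(3*t)/9.
General solution: x = -2*sin(3*t)/9 + C1*exp(-3*t) + C2*t*exp(-3*t).
Apply the initial conditions: x(0) = C1 = -5 and x'(0) = -2/3 + C2 - 3*C1 = 1. Solving gives C1 = -5, C2 = -40/3.

x = -5*exp(-3*t) - 2*sin(3*t)/9 - 40*t*exp(-3*t)/3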